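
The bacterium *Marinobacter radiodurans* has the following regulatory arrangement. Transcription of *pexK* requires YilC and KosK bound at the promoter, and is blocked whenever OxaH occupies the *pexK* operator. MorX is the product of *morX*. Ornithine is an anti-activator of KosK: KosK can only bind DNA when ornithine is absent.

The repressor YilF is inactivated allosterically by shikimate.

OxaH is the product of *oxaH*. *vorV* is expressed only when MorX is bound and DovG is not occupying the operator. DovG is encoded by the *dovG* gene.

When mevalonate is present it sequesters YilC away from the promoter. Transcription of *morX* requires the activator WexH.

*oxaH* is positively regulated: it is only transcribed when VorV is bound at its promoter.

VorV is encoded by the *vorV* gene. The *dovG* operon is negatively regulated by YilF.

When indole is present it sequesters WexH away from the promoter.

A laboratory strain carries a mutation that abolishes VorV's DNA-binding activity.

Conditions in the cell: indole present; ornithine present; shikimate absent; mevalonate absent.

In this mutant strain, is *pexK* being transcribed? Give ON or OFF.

VorV is non-functional in this strain, so it has no effect.
Required activator VorV is absent, so *oxaH* is not transcribed.
So OxaH is not produced.
Mevalonate is absent, so YilC is active.
Ornithine is present, so KosK is inactive.
Required activator KosK is absent, so *pexK* is not transcribed.

OFF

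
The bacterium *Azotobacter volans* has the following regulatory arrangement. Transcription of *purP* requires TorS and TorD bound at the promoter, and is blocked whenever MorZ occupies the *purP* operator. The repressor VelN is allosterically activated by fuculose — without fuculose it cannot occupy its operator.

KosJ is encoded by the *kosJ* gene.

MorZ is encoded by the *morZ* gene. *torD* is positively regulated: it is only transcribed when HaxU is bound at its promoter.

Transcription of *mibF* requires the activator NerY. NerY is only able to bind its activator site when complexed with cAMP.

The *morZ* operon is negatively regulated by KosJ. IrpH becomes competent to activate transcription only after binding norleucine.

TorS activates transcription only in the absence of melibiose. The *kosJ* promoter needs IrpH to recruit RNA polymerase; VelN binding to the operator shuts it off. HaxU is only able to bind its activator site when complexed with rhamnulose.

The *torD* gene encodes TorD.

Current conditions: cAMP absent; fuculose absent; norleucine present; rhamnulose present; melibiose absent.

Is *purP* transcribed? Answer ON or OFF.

ON

Melibiose is absent, so TorS is active.
Norleucine is present, so IrpH is active.
Fuculose is absent, so VelN is inactive.
No repressor is bound and IrpH is active, so *kosJ* is transcribed.
So KosJ is produced and active.
With repressor KosJ bound, *morZ* is not transcribed.
So MorZ is not produced.
Rhamnulose is present, so HaxU is active.
No repressor is bound and HaxU is active, so *torD* is transcribed.
So TorD is produced and active.
No repressor is bound and TorS and TorD are active, so *purP* is transcribed.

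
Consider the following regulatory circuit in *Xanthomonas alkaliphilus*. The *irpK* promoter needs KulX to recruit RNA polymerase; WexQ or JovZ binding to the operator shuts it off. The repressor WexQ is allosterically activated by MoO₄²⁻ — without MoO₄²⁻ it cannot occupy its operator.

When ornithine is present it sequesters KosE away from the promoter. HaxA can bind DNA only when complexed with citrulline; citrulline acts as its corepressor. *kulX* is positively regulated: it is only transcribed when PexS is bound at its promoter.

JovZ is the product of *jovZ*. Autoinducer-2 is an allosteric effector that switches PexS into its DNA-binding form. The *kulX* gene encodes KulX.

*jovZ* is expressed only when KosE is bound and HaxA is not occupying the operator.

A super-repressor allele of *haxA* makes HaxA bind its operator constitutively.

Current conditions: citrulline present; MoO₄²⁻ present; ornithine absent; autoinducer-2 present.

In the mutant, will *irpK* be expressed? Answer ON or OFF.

OFF

MoO₄²⁻ is present, so WexQ is active.
HaxA is constitutively active in this strain.
Ornithine is absent, so KosE is active.
With repressor HaxA bound, *jovZ* is not transcribed.
So JovZ is not produced.
Autoinducer-2 is present, so PexS is active.
No repressor is bound and PexS is active, so *kulX* is transcribed.
So KulX is produced and active.
With repressor WexQ bound, *irpK* is not transcribed.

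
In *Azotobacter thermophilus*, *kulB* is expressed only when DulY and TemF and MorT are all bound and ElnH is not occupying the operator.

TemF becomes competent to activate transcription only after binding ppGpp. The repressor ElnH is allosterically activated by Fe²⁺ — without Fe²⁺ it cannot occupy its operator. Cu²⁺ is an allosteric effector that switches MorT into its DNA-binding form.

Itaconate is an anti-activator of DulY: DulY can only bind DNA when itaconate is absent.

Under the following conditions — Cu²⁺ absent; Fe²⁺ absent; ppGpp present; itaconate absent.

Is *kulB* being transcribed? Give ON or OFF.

Fe²⁺ is absent, so ElnH is inactive.
Itaconate is absent, so DulY is active.
ppGpp is present, so TemF is active.
Cu²⁺ is absent, so MorT is inactive.
Required activator MorT is absent, so *kulB* is not transcribed.

OFF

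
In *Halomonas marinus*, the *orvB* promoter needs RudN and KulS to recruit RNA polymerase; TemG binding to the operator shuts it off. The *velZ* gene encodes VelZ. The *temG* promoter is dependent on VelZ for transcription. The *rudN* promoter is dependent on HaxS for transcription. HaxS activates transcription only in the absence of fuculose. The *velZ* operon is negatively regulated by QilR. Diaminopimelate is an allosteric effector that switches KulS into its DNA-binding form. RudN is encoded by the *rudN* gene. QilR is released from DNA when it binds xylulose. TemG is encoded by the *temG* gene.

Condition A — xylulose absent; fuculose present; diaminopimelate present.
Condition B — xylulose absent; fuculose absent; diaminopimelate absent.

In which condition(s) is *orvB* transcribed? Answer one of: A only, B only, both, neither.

neither

Condition A:
Xylulose is absent, so QilR is active.
With repressor QilR bound, *velZ* is not transcribed.
So VelZ is not produced.
Required activator VelZ is absent, so *temG* is not transcribed.
So TemG is not produced.
Fuculose is present, so HaxS is inactive.
Required activator HaxS is absent, so *rudN* is not transcribed.
So RudN is not produced.
Diaminopimelate is present, so KulS is active.
Required activator RudN is absent, so *orvB* is not transcribed.
→ *orvB* is OFF in A.
Condition B:
Xylulose is absent, so QilR is active.
With repressor QilR bound, *velZ* is not transcribed.
So VelZ is not produced.
Required activator VelZ is absent, so *temG* is not transcribed.
So TemG is not produced.
Fuculose is absent, so HaxS is active.
No repressor is bound and HaxS is active, so *rudN* is transcribed.
So RudN is produced and active.
Diaminopimelate is absent, so KulS is inactive.
Required activator KulS is absent, so *orvB* is not transcribed.
→ *orvB* is OFF in B.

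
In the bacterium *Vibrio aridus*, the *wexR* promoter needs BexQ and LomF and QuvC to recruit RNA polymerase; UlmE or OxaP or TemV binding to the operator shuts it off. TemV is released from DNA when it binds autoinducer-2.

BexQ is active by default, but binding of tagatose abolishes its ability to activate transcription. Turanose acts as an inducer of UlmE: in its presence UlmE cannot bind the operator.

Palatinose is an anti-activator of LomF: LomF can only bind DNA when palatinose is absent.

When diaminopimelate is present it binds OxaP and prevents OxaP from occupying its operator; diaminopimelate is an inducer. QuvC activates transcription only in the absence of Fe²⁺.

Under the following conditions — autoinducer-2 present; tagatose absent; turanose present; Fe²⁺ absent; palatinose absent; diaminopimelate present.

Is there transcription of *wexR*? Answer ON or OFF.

ON

Turanose is present, so UlmE is inactive.
Tagatose is absent, so BexQ is active.
Palatinose is absent, so LomF is active.
Fe²⁺ is absent, so QuvC is active.
Diaminopimelate is present, so OxaP is inactive.
Autoinducer-2 is present, so TemV is inactive.
No repressor is bound and BexQ and LomF and QuvC are active, so *wexR* is transcribed.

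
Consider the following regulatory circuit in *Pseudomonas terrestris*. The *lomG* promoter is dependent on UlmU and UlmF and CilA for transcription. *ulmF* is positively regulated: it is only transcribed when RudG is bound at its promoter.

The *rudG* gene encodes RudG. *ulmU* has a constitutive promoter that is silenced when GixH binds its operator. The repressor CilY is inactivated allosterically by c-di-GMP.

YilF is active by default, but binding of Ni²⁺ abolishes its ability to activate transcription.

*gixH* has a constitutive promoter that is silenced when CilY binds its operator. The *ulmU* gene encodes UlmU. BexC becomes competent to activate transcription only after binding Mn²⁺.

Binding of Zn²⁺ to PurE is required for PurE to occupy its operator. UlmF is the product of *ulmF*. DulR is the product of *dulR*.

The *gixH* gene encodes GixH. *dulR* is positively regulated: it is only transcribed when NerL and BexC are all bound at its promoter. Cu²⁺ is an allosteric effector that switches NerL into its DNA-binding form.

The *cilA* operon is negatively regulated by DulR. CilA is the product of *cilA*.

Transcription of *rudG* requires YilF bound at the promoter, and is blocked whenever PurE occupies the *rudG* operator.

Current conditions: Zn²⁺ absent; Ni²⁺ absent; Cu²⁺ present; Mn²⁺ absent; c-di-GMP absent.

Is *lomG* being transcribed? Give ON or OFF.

c-di-GMP is absent, so CilY is active.
With repressor CilY bound, *gixH* is not transcribed.
So GixH is not produced.
With no repressor bound, *ulmU* is transcribed.
So UlmU is produced and active.
Ni²⁺ is absent, so YilF is active.
Zn²⁺ is absent, so PurE is inactive.
No repressor is bound and YilF is active, so *rudG* is transcribed.
So RudG is produced and active.
No repressor is bound and RudG is active, so *ulmF* is transcribed.
So UlmF is produced and active.
Cu²⁺ is present, so NerL is active.
Mn²⁺ is absent, so BexC is inactive.
Required activator BexC is absent, so *dulR* is not transcribed.
So DulR is not produced.
With no repressor bound, *cilA* is transcribed.
So CilA is produced and active.
No repressor is bound and UlmU and UlmF and CilA are active, so *lomG* is transcribed.

ON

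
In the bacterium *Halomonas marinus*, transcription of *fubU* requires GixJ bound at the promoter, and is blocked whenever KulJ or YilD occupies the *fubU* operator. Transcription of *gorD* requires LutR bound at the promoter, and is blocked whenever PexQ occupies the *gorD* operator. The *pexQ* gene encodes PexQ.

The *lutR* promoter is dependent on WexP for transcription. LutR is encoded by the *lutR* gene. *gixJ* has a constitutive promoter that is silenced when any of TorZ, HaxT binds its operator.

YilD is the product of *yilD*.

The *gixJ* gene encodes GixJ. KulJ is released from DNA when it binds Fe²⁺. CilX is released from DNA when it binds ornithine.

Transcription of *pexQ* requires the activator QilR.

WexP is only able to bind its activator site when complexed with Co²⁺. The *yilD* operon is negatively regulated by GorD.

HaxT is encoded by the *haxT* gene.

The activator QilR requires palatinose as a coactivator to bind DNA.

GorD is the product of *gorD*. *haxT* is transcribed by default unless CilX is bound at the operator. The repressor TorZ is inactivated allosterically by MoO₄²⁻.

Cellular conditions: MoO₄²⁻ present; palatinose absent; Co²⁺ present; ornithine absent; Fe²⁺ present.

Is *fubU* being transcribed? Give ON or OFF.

Fe²⁺ is present, so KulJ is inactive.
Palatinose is absent, so QilR is inactive.
Required activator QilR is absent, so *pexQ* is not transcribed.
So PexQ is not produced.
Co²⁺ is present, so WexP is active.
No repressor is bound and WexP is active, so *lutR* is transcribed.
So LutR is produced and active.
No repressor is bound and LutR is active, so *gorD* is transcribed.
So GorD is produced and active.
With repressor GorD bound, *yilD* is not transcribed.
So YilD is not produced.
MoO₄²⁻ is present, so TorZ is inactive.
Ornithine is absent, so CilX is active.
With repressor CilX bound, *haxT* is not transcribed.
So HaxT is not produced.
With no repressor bound, *gixJ* is transcribed.
So GixJ is produced and active.
No repressor is bound and GixJ is active, so *fubU* is transcribed.

ON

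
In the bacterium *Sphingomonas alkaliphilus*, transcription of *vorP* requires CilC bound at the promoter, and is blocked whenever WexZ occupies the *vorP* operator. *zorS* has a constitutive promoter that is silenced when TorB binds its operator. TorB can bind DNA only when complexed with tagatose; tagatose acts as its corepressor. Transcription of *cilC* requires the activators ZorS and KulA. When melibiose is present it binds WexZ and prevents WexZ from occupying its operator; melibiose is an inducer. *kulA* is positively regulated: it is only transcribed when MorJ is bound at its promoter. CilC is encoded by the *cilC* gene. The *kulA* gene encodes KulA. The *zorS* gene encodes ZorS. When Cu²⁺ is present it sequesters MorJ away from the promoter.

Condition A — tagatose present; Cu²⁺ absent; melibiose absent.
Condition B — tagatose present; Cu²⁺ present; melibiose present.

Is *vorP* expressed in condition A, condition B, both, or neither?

neither

Condition A:
Tagatose is present, so TorB is active.
With repressor TorB bound, *zorS* is not transcribed.
So ZorS is not produced.
Cu²⁺ is absent, so MorJ is active.
No repressor is bound and MorJ is active, so *kulA* is transcribed.
So KulA is produced and active.
Required activator ZorS is absent, so *cilC* is not transcribed.
So CilC is not produced.
Melibiose is absent, so WexZ is active.
With repressor WexZ bound, *vorP* is not transcribed.
→ *vorP* is OFF in A.
Condition B:
Tagatose is present, so TorB is active.
With repressor TorB bound, *zorS* is not transcribed.
So ZorS is not produced.
Cu²⁺ is present, so MorJ is inactive.
Required activator MorJ is absent, so *kulA* is not transcribed.
So KulA is not produced.
Required activator ZorS is absent, so *cilC* is not transcribed.
So CilC is not produced.
Melibiose is present, so WexZ is inactive.
Required activator CilC is absent, so *vorP* is not transcribed.
→ *vorP* is OFF in B.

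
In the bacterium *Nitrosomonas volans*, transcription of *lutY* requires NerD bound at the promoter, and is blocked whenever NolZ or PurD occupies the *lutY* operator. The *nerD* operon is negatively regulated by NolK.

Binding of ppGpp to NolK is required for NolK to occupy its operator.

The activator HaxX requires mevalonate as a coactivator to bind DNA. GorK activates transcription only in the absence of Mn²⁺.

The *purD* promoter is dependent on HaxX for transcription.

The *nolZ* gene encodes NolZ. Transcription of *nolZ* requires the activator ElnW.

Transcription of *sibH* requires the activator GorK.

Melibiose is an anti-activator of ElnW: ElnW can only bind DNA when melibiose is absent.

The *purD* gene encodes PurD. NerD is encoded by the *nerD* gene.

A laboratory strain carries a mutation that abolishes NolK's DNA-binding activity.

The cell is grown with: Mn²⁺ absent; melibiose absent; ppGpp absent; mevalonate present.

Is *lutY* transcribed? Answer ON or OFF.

OFF

NolK is non-functional in this strain, so it has no effect.
With no repressor bound, *nerD* is transcribed.
So NerD is produced and active.
Melibiose is absent, so ElnW is active.
No repressor is bound and ElnW is active, so *nolZ* is transcribed.
So NolZ is produced and active.
Mevalonate is present, so HaxX is active.
No repressor is bound and HaxX is active, so *purD* is transcribed.
So PurD is produced and active.
With repressor NolZ bound, *lutY* is not transcribed.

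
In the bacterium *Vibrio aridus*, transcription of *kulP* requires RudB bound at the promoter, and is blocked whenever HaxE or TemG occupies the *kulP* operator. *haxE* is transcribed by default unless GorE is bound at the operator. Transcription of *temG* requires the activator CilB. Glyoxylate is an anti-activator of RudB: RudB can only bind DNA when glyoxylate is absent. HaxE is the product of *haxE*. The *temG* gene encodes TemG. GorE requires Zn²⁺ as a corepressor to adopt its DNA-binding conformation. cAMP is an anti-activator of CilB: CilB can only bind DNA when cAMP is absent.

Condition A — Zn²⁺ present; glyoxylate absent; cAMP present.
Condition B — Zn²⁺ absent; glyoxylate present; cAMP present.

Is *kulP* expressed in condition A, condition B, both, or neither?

Condition A:
Zn²⁺ is present, so GorE is active.
With repressor GorE bound, *haxE* is not transcribed.
So HaxE is not produced.
Glyoxylate is absent, so RudB is active.
cAMP is present, so CilB is inactive.
Required activator CilB is absent, so *temG* is not transcribed.
So TemG is not produced.
No repressor is bound and RudB is active, so *kulP* is transcribed.
→ *kulP* is ON in A.
Condition B:
Zn²⁺ is absent, so GorE is inactive.
With no repressor bound, *haxE* is transcribed.
So HaxE is produced and active.
Glyoxylate is present, so RudB is inactive.
cAMP is present, so CilB is inactive.
Required activator CilB is absent, so *temG* is not transcribed.
So TemG is not produced.
With repressor HaxE bound, *kulP* is not transcribed.
→ *kulP* is OFF in B.

A only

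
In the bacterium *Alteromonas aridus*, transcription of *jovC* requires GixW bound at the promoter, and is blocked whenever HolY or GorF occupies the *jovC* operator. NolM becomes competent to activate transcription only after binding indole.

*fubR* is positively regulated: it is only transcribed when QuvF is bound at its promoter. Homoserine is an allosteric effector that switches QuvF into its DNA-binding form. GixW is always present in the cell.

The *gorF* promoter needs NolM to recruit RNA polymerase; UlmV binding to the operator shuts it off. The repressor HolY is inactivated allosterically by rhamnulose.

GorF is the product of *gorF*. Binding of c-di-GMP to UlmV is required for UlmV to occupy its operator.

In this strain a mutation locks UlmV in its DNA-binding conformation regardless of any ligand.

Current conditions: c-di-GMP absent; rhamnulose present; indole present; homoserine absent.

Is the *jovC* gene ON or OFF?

ON

GixW is produced constitutively and is active.
Rhamnulose is present, so HolY is inactive.
UlmV is constitutively active in this strain.
Indole is present, so NolM is active.
With repressor UlmV bound, *gorF* is not transcribed.
So GorF is not produced.
No repressor is bound and GixW is active, so *jovC* is transcribed.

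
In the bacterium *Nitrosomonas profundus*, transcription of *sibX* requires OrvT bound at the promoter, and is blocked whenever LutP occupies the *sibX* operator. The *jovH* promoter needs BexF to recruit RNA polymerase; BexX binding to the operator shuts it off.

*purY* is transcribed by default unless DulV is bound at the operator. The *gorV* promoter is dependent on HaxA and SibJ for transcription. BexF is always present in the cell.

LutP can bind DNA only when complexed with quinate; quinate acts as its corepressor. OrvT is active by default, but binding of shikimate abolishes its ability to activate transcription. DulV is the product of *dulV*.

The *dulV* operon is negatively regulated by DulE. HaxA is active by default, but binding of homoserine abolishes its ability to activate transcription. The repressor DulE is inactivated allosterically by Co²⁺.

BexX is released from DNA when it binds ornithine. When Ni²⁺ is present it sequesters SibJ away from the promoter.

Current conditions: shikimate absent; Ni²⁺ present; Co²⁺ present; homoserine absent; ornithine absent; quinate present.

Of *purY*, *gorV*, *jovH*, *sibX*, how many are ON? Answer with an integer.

Co²⁺ is present, so DulE is inactive.
With no repressor bound, *dulV* is transcribed.
So DulV is produced and active.
With repressor DulV bound, *purY* is not transcribed.
→ *purY* is OFF.
Homoserine is absent, so HaxA is active.
Ni²⁺ is present, so SibJ is inactive.
Required activator SibJ is absent, so *gorV* is not transcribed.
→ *gorV* is OFF.
Ornithine is absent, so BexX is active.
BexF is produced constitutively and is active.
With repressor BexX bound, *jovH* is not transcribed.
→ *jovH* is OFF.
Quinate is present, so LutP is active.
Shikimate is absent, so OrvT is active.
With repressor LutP bound, *sibX* is not transcribed.
→ *sibX* is OFF.
0 of the 4 genes are transcribed.

0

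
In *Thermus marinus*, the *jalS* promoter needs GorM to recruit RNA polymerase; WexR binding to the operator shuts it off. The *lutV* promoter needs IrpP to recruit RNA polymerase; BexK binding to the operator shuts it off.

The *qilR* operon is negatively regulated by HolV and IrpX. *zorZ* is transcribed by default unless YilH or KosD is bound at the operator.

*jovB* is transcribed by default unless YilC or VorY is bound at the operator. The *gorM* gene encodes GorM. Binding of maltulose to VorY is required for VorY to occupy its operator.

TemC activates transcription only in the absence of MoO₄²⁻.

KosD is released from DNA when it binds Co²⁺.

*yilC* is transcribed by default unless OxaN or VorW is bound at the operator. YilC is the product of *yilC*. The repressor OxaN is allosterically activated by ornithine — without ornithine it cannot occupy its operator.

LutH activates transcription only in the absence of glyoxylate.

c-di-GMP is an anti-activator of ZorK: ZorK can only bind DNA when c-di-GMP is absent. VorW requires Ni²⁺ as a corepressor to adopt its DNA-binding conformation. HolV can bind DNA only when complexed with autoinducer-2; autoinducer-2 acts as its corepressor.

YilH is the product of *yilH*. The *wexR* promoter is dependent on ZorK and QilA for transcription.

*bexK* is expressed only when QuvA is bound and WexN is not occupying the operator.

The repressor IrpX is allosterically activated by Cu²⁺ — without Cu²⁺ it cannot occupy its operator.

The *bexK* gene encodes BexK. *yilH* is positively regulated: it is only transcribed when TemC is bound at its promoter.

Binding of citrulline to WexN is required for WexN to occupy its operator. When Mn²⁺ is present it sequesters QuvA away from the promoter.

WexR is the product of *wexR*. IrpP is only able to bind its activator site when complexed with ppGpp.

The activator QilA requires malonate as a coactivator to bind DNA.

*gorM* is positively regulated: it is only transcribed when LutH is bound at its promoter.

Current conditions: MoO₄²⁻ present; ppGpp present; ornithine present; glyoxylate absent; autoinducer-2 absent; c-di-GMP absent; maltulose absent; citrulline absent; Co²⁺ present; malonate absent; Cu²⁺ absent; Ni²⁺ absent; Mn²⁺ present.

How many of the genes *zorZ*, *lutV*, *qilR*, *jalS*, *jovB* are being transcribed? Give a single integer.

5

MoO₄²⁻ is present, so TemC is inactive.
Required activator TemC is absent, so *yilH* is not transcribed.
So YilH is not produced.
Co²⁺ is present, so KosD is inactive.
With no repressor bound, *zorZ* is transcribed.
→ *zorZ* is ON.
ppGpp is present, so IrpP is active.
Mn²⁺ is present, so QuvA is inactive.
Citrulline is absent, so WexN is inactive.
Required activator QuvA is absent, so *bexK* is not transcribed.
So BexK is not produced.
No repressor is bound and IrpP is active, so *lutV* is transcribed.
→ *lutV* is ON.
Autoinducer-2 is absent, so HolV is inactive.
Cu²⁺ is absent, so IrpX is inactive.
With no repressor bound, *qilR* is transcribed.
→ *qilR* is ON.
c-di-GMP is absent, so ZorK is active.
Malonate is absent, so QilA is inactive.
Required activator QilA is absent, so *wexR* is not transcribed.
So WexR is not produced.
Glyoxylate is absent, so LutH is active.
No repressor is bound and LutH is active, so *gorM* is transcribed.
So GorM is produced and active.
No repressor is bound and GorM is active, so *jalS* is transcribed.
→ *jalS* is ON.
Ornithine is present, so OxaN is active.
Ni²⁺ is absent, so VorW is inactive.
With repressor OxaN bound, *yilC* is not transcribed.
So YilC is not produced.
Maltulose is absent, so VorY is inactive.
With no repressor bound, *jovB* is transcribed.
→ *jovB* is ON.
5 of the 5 genes are transcribed.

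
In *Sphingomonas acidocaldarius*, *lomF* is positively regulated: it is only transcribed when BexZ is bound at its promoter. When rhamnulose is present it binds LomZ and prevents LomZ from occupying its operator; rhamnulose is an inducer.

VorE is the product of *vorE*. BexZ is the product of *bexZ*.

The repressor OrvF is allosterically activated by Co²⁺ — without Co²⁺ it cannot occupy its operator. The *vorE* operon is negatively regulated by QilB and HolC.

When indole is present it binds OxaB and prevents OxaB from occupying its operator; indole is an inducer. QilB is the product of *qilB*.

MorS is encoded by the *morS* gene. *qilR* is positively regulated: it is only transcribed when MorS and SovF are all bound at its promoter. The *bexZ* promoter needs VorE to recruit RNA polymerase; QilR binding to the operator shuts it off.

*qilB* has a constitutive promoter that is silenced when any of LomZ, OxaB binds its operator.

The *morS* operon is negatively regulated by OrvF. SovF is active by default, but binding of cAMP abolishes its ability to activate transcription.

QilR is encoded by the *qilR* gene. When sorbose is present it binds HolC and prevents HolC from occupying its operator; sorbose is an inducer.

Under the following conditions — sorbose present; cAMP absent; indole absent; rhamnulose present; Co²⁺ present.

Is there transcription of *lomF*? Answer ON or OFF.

ON

Rhamnulose is present, so LomZ is inactive.
Indole is absent, so OxaB is active.
With repressor OxaB bound, *qilB* is not transcribed.
So QilB is not produced.
Sorbose is present, so HolC is inactive.
With no repressor bound, *vorE* is transcribed.
So VorE is produced and active.
Co²⁺ is present, so OrvF is active.
With repressor OrvF bound, *morS* is not transcribed.
So MorS is not produced.
cAMP is absent, so SovF is active.
Required activator MorS is absent, so *qilR* is not transcribed.
So QilR is not produced.
No repressor is bound and VorE is active, so *bexZ* is transcribed.
So BexZ is produced and active.
No repressor is bound and BexZ is active, so *lomF* is transcribed.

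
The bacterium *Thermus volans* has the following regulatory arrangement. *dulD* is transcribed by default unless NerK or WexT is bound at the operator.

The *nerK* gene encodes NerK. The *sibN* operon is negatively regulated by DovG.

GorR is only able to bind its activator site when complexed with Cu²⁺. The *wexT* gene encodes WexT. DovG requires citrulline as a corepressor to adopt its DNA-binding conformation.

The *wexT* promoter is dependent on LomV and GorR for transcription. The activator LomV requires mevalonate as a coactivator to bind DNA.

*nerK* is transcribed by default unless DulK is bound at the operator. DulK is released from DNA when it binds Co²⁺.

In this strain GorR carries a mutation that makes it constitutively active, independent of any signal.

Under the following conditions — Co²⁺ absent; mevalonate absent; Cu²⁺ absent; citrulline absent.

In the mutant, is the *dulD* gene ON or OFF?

Co²⁺ is absent, so DulK is active.
With repressor DulK bound, *nerK* is not transcribed.
So NerK is not produced.
Mevalonate is absent, so LomV is inactive.
GorR is constitutively active in this strain.
Required activator LomV is absent, so *wexT* is not transcribed.
So WexT is not produced.
With no repressor bound, *dulD* is transcribed.

ON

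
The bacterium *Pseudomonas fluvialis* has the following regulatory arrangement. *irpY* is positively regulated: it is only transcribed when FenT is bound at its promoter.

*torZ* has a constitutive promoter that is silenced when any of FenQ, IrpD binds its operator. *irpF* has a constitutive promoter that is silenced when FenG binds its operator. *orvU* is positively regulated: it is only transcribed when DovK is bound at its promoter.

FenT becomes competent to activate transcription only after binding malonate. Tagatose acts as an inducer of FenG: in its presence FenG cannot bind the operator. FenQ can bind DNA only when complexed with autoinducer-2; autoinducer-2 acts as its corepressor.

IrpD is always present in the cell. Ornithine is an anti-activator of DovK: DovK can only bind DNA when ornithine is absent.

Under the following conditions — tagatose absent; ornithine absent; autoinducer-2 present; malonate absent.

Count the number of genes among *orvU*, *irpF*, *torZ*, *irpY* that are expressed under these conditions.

1

Ornithine is absent, so DovK is active.
No repressor is bound and DovK is active, so *orvU* is transcribed.
→ *orvU* is ON.
Tagatose is absent, so FenG is active.
With repressor FenG bound, *irpF* is not transcribed.
→ *irpF* is OFF.
Autoinducer-2 is present, so FenQ is active.
IrpD is produced constitutively and is active.
With repressor FenQ bound, *torZ* is not transcribed.
→ *torZ* is OFF.
Malonate is absent, so FenT is inactive.
Required activator FenT is absent, so *irpY* is not transcribed.
→ *irpY* is OFF.
1 of the 4 genes is transcribed.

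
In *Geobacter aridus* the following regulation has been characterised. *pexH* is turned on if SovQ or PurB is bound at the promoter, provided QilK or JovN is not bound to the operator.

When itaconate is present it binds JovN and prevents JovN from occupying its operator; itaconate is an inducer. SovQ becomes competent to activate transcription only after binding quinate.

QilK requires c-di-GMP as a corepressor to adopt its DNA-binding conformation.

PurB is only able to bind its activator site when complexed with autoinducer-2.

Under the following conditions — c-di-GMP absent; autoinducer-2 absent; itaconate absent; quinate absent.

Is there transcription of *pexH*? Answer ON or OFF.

Quinate is absent, so SovQ is inactive.
c-di-GMP is absent, so QilK is inactive.
Autoinducer-2 is absent, so PurB is inactive.
Itaconate is absent, so JovN is active.
With repressor JovN bound, *pexH* is not transcribed.

OFF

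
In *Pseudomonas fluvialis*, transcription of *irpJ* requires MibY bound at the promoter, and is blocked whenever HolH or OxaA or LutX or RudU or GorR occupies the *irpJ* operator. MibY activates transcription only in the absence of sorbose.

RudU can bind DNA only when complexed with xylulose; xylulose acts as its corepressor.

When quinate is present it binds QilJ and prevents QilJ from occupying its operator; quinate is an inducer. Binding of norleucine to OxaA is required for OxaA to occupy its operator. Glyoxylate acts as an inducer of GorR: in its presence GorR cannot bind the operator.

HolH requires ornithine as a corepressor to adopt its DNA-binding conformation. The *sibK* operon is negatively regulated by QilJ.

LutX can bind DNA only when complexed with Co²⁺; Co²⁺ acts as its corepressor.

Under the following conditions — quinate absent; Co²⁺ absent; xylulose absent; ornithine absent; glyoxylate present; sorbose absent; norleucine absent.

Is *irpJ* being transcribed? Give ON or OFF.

Ornithine is absent, so HolH is inactive.
Norleucine is absent, so OxaA is inactive.
Co²⁺ is absent, so LutX is inactive.
Sorbose is absent, so MibY is active.
Xylulose is absent, so RudU is inactive.
Glyoxylate is present, so GorR is inactive.
No repressor is bound and MibY is active, so *irpJ* is transcribed.

ON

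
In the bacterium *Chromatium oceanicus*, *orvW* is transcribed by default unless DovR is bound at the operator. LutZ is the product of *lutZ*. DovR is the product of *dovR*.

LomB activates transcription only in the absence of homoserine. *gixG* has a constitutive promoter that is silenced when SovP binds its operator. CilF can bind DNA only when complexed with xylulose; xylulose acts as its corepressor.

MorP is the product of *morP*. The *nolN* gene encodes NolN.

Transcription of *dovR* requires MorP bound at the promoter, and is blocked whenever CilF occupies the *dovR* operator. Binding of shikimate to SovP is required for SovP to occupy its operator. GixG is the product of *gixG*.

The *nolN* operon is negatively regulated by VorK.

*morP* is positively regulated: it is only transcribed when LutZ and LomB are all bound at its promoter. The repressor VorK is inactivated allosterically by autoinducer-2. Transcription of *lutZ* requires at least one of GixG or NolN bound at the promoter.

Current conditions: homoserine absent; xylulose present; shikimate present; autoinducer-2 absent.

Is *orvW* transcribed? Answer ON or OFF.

Shikimate is present, so SovP is active.
With repressor SovP bound, *gixG* is not transcribed.
So GixG is not produced.
Autoinducer-2 is absent, so VorK is active.
With repressor VorK bound, *nolN* is not transcribed.
So NolN is not produced.
No activator is available at the *lutZ* promoter, so *lutZ* is not transcribed.
So LutZ is not produced.
Homoserine is absent, so LomB is active.
Required activator LutZ is absent, so *morP* is not transcribed.
So MorP is not produced.
Xylulose is present, so CilF is active.
With repressor CilF bound, *dovR* is not transcribed.
So DovR is not produced.
With no repressor bound, *orvW* is transcribed.

ON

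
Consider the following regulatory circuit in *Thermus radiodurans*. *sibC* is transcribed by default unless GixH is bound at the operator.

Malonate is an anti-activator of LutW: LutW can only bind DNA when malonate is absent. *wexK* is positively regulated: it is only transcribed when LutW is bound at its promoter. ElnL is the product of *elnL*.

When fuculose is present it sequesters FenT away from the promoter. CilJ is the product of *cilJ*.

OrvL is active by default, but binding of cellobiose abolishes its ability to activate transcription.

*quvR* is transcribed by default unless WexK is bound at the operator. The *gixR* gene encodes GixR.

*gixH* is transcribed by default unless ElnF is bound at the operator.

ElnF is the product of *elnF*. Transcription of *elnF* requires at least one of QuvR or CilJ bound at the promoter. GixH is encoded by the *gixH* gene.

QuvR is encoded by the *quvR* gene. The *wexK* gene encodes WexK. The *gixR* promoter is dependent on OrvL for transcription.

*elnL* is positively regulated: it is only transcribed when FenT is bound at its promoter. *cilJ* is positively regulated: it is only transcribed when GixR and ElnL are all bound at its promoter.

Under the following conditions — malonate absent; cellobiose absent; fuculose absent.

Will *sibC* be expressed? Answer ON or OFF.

Malonate is absent, so LutW is active.
No repressor is bound and LutW is active, so *wexK* is transcribed.
So WexK is produced and active.
With repressor WexK bound, *quvR* is not transcribed.
So QuvR is not produced.
Cellobiose is absent, so OrvL is active.
No repressor is bound and OrvL is active, so *gixR* is transcribed.
So GixR is produced and active.
Fuculose is absent, so FenT is active.
No repressor is bound and FenT is active, so *elnL* is transcribed.
So ElnL is produced and active.
No repressor is bound and GixR and ElnL are active, so *cilJ* is transcribed.
So CilJ is produced and active.
Activator CilJ is present, so *elnF* is transcribed.
So ElnF is produced and active.
With repressor ElnF bound, *gixH* is not transcribed.
So GixH is not produced.
With no repressor bound, *sibC* is transcribed.

ON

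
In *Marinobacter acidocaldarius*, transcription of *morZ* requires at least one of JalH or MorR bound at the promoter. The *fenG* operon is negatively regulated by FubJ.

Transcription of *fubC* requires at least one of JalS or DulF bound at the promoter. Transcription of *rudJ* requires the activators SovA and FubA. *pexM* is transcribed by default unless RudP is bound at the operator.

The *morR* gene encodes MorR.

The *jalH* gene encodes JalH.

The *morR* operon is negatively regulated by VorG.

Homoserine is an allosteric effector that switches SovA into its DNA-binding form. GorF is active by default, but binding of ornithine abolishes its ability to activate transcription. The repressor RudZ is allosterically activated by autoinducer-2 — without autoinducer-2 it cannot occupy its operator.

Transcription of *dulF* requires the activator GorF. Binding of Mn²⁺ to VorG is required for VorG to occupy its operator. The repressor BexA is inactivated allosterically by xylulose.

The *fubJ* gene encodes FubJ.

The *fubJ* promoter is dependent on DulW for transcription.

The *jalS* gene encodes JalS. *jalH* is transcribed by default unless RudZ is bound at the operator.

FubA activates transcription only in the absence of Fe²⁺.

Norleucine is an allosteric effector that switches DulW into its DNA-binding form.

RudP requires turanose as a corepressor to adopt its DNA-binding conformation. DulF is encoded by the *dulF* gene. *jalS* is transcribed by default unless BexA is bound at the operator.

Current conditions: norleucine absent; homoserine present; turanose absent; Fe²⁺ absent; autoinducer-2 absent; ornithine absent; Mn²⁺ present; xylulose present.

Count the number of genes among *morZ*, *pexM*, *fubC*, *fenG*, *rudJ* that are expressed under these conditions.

Autoinducer-2 is absent, so RudZ is inactive.
With no repressor bound, *jalH* is transcribed.
So JalH is produced and active.
Mn²⁺ is present, so VorG is active.
With repressor VorG bound, *morR* is not transcribed.
So MorR is not produced.
Activator JalH is present, so *morZ* is transcribed.
→ *morZ* is ON.
Turanose is absent, so RudP is inactive.
With no repressor bound, *pexM* is transcribed.
→ *pexM* is ON.
Xylulose is present, so BexA is inactive.
With no repressor bound, *jalS* is transcribed.
So JalS is produced and active.
Ornithine is absent, so GorF is active.
No repressor is bound and GorF is active, so *dulF* is transcribed.
So DulF is produced and active.
Activator JalS is present, so *fubC* is transcribed.
→ *fubC* is ON.
Norleucine is absent, so DulW is inactive.
Required activator DulW is absent, so *fubJ* is not transcribed.
So FubJ is not produced.
With no repressor bound, *fenG* is transcribed.
→ *fenG* is ON.
Homoserine is present, so SovA is active.
Fe²⁺ is absent, so FubA is active.
No repressor is bound and SovA and FubA are active, so *rudJ* is transcribed.
→ *rudJ* is ON.
5 of the 5 genes are transcribed.

5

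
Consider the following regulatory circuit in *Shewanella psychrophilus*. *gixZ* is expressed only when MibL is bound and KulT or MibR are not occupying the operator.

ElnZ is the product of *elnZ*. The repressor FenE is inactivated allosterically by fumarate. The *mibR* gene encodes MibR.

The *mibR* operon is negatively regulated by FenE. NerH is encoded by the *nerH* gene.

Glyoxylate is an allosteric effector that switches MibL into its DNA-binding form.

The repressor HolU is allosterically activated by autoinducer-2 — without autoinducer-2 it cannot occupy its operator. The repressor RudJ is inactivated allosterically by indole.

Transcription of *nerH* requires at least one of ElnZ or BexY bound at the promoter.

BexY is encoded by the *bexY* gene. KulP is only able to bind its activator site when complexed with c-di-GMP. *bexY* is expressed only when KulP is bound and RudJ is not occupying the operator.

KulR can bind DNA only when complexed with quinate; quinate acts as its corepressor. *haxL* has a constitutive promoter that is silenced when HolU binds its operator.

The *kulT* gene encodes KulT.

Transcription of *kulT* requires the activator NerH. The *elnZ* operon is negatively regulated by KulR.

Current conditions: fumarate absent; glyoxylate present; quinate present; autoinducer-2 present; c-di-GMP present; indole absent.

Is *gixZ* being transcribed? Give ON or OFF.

ON

Quinate is present, so KulR is active.
With repressor KulR bound, *elnZ* is not transcribed.
So ElnZ is not produced.
c-di-GMP is present, so KulP is active.
Indole is absent, so RudJ is active.
With repressor RudJ bound, *bexY* is not transcribed.
So BexY is not produced.
No activator is available at the *nerH* promoter, so *nerH* is not transcribed.
So NerH is not produced.
Required activator NerH is absent, so *kulT* is not transcribed.
So KulT is not produced.
Glyoxylate is present, so MibL is active.
Fumarate is absent, so FenE is active.
With repressor FenE bound, *mibR* is not transcribed.
So MibR is not produced.
No repressor is bound and MibL is active, so *gixZ* is transcribed.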